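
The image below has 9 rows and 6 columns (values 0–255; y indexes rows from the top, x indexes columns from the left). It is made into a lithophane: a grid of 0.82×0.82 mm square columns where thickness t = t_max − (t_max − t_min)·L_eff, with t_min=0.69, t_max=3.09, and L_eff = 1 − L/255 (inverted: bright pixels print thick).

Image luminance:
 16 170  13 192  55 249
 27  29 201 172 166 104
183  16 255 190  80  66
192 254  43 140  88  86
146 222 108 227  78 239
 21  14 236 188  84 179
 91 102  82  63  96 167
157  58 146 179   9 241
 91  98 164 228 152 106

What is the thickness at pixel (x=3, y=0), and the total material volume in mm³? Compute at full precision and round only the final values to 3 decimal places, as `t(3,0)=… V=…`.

t(3,0)=2.497 V=69.093

span = t_max - t_min = 3.09 - 0.69 = 2.400
L(3,0) = 192, L_eff = 1 - 192/255 = 0.247059 (inverted)
t(3,0) = 3.09 - 2.400·0.247059 = 2.497
Σt over all 9·6 pixels = 87343/850 ≈ 102.7564706
V = pitch²·Σt = 0.82²·87343/850 = 69.093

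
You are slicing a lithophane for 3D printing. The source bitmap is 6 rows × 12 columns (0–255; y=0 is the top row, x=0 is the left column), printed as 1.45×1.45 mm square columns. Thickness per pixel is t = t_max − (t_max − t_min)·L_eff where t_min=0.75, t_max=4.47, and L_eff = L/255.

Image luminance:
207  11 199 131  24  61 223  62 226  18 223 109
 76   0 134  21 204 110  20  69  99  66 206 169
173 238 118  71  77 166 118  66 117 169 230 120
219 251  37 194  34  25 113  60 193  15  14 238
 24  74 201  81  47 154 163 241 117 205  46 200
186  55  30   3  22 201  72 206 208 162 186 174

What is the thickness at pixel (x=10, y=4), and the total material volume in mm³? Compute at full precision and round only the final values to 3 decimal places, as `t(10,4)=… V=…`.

span = t_max - t_min = 4.47 - 0.75 = 3.720
L(10,4) = 46, L_eff = 46/255 = 0.180392
t(10,4) = 4.47 - 3.720·0.180392 = 3.799
Σt over all 6·12 pixels = 411668/2125 ≈ 193.7261176
V = pitch²·Σt = 1.45²·411668/2125 = 407.309

t(10,4)=3.799 V=407.309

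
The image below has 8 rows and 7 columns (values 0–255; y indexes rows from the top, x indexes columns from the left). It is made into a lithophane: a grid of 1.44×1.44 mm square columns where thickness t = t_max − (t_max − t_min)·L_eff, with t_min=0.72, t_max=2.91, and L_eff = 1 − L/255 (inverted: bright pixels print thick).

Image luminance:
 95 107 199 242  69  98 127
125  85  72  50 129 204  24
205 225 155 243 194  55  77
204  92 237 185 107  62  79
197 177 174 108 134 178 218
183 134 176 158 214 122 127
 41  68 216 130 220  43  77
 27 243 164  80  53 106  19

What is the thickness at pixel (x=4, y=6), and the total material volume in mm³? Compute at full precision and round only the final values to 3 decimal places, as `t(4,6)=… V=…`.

span = t_max - t_min = 2.91 - 0.72 = 2.190
L(4,6) = 220, L_eff = 1 - 220/255 = 0.137255 (inverted)
t(4,6) = 2.91 - 2.190·0.137255 = 2.609
Σt over all 8·7 pixels = 892629/8500 ≈ 105.0151765
V = pitch²·Σt = 1.44²·892629/8500 = 217.759

t(4,6)=2.609 V=217.759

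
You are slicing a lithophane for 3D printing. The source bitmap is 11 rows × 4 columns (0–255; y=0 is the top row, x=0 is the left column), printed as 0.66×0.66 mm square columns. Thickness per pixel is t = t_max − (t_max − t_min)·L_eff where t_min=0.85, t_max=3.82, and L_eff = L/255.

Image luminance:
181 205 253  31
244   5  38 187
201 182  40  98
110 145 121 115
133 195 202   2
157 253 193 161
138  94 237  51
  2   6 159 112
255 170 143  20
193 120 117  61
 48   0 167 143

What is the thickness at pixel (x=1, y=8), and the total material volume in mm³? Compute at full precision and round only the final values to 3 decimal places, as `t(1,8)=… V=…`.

span = t_max - t_min = 3.82 - 0.85 = 2.970
L(1,8) = 170, L_eff = 170/255 = 0.666667
t(1,8) = 3.82 - 2.970·0.666667 = 1.840
Σt over all 11·4 pixels = 216392/2125 ≈ 101.8315294
V = pitch²·Σt = 0.66²·216392/2125 = 44.358

t(1,8)=1.840 V=44.358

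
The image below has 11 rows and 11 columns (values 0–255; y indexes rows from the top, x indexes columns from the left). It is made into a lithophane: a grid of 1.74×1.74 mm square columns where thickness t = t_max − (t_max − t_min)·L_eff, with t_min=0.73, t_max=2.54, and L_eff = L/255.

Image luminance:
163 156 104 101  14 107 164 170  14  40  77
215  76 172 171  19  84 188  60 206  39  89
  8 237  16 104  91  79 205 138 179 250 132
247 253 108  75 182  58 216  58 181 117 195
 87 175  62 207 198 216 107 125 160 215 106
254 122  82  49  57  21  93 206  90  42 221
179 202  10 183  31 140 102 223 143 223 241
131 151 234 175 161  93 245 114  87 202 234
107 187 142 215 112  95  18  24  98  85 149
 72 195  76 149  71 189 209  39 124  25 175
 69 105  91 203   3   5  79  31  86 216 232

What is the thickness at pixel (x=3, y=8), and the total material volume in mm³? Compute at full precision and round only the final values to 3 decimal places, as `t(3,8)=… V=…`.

t(3,8)=1.014 V=594.549

span = t_max - t_min = 2.54 - 0.73 = 1.810
L(3,8) = 215, L_eff = 215/255 = 0.843137
t(3,8) = 2.54 - 1.810·0.843137 = 1.014
Σt over all 11·11 pixels = 1669199/8500 ≈ 196.3763529
V = pitch²·Σt = 1.74²·1669199/8500 = 594.549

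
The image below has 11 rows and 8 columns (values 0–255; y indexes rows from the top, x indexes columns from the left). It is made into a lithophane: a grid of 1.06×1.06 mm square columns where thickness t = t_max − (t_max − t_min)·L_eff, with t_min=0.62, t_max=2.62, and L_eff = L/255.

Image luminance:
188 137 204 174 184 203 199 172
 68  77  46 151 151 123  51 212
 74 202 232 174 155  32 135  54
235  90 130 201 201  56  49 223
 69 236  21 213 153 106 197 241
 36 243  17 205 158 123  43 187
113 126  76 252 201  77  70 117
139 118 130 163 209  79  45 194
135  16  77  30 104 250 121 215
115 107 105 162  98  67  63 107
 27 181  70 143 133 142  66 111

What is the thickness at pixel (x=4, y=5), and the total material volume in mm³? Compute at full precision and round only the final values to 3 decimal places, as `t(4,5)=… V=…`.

t(4,5)=1.381 V=156.964

span = t_max - t_min = 2.62 - 0.62 = 2.000
L(4,5) = 158, L_eff = 158/255 = 0.619608
t(4,5) = 2.62 - 2.000·0.619608 = 1.381
Σt over all 11·8 pixels = 178114/1275 ≈ 139.6972549
V = pitch²·Σt = 1.06²·178114/1275 = 156.964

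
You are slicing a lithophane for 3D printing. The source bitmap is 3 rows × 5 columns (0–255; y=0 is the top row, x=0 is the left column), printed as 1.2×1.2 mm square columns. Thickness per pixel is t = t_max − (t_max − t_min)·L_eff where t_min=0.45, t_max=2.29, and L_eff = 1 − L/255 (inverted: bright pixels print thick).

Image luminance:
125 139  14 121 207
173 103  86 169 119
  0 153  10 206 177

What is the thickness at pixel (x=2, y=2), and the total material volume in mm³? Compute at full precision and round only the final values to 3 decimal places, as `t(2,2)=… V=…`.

t(2,2)=0.522 V=28.444

span = t_max - t_min = 2.29 - 0.45 = 1.840
L(2,2) = 10, L_eff = 1 - 10/255 = 0.960784 (inverted)
t(2,2) = 2.29 - 1.840·0.960784 = 0.522
Σt over all 3·5 pixels = 29629/1500 ≈ 19.7526667
V = pitch²·Σt = 1.2²·29629/1500 = 28.444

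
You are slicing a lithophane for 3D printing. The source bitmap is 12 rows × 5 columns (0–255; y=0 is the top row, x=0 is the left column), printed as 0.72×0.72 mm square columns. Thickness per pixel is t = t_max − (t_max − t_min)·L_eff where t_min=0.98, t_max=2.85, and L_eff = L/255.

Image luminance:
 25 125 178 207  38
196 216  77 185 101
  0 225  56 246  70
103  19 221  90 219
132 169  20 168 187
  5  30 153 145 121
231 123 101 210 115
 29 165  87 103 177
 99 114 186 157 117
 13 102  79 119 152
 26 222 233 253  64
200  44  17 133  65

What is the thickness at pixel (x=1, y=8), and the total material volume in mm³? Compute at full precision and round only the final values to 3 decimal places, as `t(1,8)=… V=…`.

t(1,8)=2.014 V=60.275

span = t_max - t_min = 2.85 - 0.98 = 1.870
L(1,8) = 114, L_eff = 114/255 = 0.447059
t(1,8) = 2.85 - 1.870·0.447059 = 2.014
Σt over all 12·5 pixels = 174407/1500 ≈ 116.2713333
V = pitch²·Σt = 0.72²·174407/1500 = 60.275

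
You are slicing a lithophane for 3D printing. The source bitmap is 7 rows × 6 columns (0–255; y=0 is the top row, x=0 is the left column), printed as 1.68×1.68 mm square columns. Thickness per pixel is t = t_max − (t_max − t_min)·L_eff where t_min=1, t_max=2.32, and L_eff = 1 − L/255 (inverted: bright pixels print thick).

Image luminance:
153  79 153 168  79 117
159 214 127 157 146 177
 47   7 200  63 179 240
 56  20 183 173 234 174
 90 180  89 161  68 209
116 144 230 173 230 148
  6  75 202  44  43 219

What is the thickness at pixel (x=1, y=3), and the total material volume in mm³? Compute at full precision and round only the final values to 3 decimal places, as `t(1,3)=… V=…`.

span = t_max - t_min = 2.32 - 1 = 1.320
L(1,3) = 20, L_eff = 1 - 20/255 = 0.921569 (inverted)
t(1,3) = 2.32 - 1.320·0.921569 = 1.104
Σt over all 7·6 pixels = 152302/2125 ≈ 71.6715294
V = pitch²·Σt = 1.68²·152302/2125 = 202.286

t(1,3)=1.104 V=202.286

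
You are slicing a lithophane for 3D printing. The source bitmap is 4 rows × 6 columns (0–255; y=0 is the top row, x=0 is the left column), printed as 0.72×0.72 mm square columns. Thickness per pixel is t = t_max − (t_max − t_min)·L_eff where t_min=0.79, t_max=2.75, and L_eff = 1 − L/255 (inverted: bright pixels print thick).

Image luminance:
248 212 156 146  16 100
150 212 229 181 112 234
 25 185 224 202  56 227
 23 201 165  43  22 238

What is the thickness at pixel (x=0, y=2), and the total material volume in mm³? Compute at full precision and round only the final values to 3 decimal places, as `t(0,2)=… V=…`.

span = t_max - t_min = 2.75 - 0.79 = 1.960
L(0,2) = 25, L_eff = 1 - 25/255 = 0.901961 (inverted)
t(0,2) = 2.75 - 1.960·0.901961 = 0.982
Σt over all 4·6 pixels = 297613/6375 ≈ 46.6843922
V = pitch²·Σt = 0.72²·297613/6375 = 24.201

t(0,2)=0.982 V=24.201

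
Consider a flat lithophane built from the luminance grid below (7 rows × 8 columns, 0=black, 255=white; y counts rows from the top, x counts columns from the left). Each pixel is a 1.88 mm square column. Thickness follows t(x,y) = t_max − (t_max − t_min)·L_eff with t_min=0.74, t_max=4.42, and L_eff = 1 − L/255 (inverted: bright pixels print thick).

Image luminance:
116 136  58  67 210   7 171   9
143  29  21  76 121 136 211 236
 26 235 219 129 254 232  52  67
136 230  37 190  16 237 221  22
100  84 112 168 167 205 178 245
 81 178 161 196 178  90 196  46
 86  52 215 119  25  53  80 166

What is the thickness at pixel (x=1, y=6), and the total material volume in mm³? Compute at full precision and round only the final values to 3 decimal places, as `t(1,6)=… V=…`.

t(1,6)=1.490 V=515.292

span = t_max - t_min = 4.42 - 0.74 = 3.680
L(1,6) = 52, L_eff = 1 - 52/255 = 0.796078 (inverted)
t(1,6) = 4.42 - 3.680·0.796078 = 1.490
Σt over all 7·8 pixels = 929432/6375 ≈ 145.7932549
V = pitch²·Σt = 1.88²·929432/6375 = 515.292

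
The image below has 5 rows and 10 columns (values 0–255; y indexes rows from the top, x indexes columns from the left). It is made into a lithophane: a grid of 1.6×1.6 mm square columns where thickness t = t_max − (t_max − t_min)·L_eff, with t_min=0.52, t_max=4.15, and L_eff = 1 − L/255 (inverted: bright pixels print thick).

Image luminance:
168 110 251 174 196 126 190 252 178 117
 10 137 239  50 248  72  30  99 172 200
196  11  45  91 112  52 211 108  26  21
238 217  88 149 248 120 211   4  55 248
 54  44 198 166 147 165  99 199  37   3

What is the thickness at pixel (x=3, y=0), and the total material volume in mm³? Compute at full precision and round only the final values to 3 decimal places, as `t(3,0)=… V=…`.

t(3,0)=2.997 V=306.424

span = t_max - t_min = 4.15 - 0.52 = 3.630
L(3,0) = 174, L_eff = 1 - 174/255 = 0.317647 (inverted)
t(3,0) = 4.15 - 3.630·0.317647 = 2.997
Σt over all 5·10 pixels = 508711/4250 ≈ 119.6967059
V = pitch²·Σt = 1.6²·508711/4250 = 306.424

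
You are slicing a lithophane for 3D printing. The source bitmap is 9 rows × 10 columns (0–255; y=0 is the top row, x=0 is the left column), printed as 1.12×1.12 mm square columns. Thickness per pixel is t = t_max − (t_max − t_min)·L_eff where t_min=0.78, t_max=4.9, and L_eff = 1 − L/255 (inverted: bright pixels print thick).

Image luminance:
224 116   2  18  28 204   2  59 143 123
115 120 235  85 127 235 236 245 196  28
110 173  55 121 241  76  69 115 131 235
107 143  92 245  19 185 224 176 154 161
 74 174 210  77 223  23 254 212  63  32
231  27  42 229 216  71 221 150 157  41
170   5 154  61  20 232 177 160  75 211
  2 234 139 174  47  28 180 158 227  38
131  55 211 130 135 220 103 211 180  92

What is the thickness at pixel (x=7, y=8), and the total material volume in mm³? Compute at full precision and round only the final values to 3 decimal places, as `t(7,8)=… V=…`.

t(7,8)=4.189 V=332.481

span = t_max - t_min = 4.9 - 0.78 = 4.120
L(7,8) = 211, L_eff = 1 - 211/255 = 0.172549 (inverted)
t(7,8) = 4.9 - 4.120·0.172549 = 4.189
Σt over all 9·10 pixels = 112647/425 ≈ 265.0517647
V = pitch²·Σt = 1.12²·112647/425 = 332.481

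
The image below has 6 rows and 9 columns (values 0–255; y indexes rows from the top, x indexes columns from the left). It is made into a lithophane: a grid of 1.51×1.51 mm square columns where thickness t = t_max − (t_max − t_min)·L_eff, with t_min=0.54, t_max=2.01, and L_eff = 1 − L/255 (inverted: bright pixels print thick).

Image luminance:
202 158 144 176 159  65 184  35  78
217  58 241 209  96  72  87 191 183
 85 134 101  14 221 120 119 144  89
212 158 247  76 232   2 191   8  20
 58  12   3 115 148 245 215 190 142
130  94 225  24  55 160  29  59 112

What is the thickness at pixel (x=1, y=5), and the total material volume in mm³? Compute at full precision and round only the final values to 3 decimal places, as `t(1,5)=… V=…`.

t(1,5)=1.082 V=155.132

span = t_max - t_min = 2.01 - 0.54 = 1.470
L(1,5) = 94, L_eff = 1 - 94/255 = 0.631373 (inverted)
t(1,5) = 2.01 - 1.470·0.631373 = 1.082
Σt over all 6·9 pixels = 144579/2125 ≈ 68.0371765
V = pitch²·Σt = 1.51²·144579/2125 = 155.132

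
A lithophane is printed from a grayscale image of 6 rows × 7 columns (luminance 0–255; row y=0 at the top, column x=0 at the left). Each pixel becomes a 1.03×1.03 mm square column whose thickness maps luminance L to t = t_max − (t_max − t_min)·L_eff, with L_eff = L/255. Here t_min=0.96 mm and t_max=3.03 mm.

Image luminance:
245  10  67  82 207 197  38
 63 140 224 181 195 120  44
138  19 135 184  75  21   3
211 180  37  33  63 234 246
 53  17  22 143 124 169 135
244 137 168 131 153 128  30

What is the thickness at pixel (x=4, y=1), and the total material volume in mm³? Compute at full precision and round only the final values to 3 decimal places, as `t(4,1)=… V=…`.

t(4,1)=1.447 V=91.554

span = t_max - t_min = 3.03 - 0.96 = 2.070
L(4,1) = 195, L_eff = 195/255 = 0.764706
t(4,1) = 3.03 - 2.070·0.764706 = 1.447
Σt over all 6·7 pixels = 183384/2125 ≈ 86.2983529
V = pitch²·Σt = 1.03²·183384/2125 = 91.554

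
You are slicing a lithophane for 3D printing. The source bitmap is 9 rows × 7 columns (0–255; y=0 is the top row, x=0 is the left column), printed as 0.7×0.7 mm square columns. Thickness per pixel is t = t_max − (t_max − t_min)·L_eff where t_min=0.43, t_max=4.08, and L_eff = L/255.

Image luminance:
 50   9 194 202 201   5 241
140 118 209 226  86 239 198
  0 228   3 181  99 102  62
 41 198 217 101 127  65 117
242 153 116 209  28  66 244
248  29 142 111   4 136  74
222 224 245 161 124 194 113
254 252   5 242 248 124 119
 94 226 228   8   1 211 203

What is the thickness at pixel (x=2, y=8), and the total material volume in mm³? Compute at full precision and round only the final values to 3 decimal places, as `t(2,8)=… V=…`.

span = t_max - t_min = 4.08 - 0.43 = 3.650
L(2,8) = 228, L_eff = 228/255 = 0.894118
t(2,8) = 4.08 - 3.650·0.894118 = 0.816
Σt over all 9·7 pixels = 38641/300 ≈ 128.8033333
V = pitch²·Σt = 0.7²·38641/300 = 63.114

t(2,8)=0.816 V=63.114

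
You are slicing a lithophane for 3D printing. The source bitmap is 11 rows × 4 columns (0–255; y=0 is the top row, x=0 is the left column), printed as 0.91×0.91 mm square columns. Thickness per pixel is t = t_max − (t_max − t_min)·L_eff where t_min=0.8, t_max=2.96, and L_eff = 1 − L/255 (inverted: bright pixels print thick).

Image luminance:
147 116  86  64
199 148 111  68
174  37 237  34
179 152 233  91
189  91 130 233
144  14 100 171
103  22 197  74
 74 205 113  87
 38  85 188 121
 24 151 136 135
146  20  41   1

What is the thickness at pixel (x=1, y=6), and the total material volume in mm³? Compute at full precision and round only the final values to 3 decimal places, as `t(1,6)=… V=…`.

span = t_max - t_min = 2.96 - 0.8 = 2.160
L(1,6) = 22, L_eff = 1 - 22/255 = 0.913725 (inverted)
t(1,6) = 2.96 - 2.160·0.913725 = 0.986
Σt over all 11·4 pixels = 166762/2125 ≈ 78.4762353
V = pitch²·Σt = 0.91²·166762/2125 = 64.986

t(1,6)=0.986 V=64.986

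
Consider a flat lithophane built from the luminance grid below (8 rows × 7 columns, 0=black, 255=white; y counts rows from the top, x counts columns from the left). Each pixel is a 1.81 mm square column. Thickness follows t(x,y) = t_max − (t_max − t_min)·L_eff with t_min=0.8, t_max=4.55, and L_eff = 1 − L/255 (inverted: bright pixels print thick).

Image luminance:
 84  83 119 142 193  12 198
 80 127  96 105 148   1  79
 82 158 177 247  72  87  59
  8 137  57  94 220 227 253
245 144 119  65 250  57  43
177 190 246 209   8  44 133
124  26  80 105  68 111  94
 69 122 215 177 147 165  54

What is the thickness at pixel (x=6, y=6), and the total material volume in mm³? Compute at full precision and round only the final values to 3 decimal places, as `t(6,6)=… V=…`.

span = t_max - t_min = 4.55 - 0.8 = 3.750
L(6,6) = 94, L_eff = 1 - 94/255 = 0.631373 (inverted)
t(6,6) = 4.55 - 3.750·0.631373 = 2.182
Σt over all 8·7 pixels = 12348/85 ≈ 145.2705882
V = pitch²·Σt = 1.81²·12348/85 = 475.921

t(6,6)=2.182 V=475.921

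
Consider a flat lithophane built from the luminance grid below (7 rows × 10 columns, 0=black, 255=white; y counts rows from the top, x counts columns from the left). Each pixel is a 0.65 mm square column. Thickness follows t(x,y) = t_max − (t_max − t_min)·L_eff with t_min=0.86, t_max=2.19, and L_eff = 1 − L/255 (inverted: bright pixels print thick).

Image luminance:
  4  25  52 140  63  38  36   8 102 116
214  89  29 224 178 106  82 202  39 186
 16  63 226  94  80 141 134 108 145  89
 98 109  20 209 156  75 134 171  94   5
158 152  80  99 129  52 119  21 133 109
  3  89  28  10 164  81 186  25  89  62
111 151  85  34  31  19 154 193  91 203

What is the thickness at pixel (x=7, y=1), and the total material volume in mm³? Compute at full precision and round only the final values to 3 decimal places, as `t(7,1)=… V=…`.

span = t_max - t_min = 2.19 - 0.86 = 1.330
L(7,1) = 202, L_eff = 1 - 202/255 = 0.207843 (inverted)
t(7,1) = 2.19 - 1.330·0.207843 = 1.914
Σt over all 7·10 pixels = 2460913/25500 ≈ 96.5063922
V = pitch²·Σt = 0.65²·2460913/25500 = 40.774

t(7,1)=1.914 V=40.774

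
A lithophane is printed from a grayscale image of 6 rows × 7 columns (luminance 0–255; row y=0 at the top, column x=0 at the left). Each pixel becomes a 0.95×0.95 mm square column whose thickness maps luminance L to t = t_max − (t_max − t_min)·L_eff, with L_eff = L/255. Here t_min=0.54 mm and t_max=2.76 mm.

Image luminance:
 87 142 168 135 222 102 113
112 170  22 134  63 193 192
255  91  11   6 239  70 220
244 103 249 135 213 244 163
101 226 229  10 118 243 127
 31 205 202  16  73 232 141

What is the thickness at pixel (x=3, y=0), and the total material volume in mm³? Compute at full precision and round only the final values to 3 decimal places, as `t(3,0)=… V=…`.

span = t_max - t_min = 2.76 - 0.54 = 2.220
L(3,0) = 135, L_eff = 135/255 = 0.529412
t(3,0) = 2.76 - 2.220·0.529412 = 1.585
Σt over all 6·7 pixels = 63.232
V = pitch²·Σt = 0.95²·63.232 = 57.067

t(3,0)=1.585 V=57.067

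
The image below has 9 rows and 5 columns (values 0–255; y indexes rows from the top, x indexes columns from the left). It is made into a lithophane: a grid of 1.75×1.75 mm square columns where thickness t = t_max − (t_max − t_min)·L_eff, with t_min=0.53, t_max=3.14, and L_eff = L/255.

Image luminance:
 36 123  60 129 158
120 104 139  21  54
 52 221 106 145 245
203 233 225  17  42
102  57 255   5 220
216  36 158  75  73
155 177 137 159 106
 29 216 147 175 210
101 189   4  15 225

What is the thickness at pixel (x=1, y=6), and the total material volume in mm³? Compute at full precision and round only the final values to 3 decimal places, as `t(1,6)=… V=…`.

span = t_max - t_min = 3.14 - 0.53 = 2.610
L(1,6) = 177, L_eff = 177/255 = 0.694118
t(1,6) = 3.14 - 2.610·0.694118 = 1.328
Σt over all 9·5 pixels = 28293/340 ≈ 83.2147059
V = pitch²·Σt = 1.75²·28293/340 = 254.845

t(1,6)=1.328 V=254.845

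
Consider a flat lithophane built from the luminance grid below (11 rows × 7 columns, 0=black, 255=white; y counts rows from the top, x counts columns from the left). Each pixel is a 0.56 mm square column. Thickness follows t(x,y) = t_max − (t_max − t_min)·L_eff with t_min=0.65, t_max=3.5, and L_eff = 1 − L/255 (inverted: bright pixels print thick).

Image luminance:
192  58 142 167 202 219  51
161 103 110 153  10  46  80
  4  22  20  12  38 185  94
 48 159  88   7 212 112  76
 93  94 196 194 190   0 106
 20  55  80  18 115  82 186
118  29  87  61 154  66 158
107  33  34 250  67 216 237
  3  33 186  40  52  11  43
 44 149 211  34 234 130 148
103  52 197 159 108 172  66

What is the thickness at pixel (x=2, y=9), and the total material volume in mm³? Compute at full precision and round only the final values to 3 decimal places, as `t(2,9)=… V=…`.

t(2,9)=3.008 V=43.707

span = t_max - t_min = 3.5 - 0.65 = 2.850
L(2,9) = 211, L_eff = 1 - 211/255 = 0.172549 (inverted)
t(2,9) = 3.5 - 2.850·0.172549 = 3.008
Σt over all 11·7 pixels = 236933/1700 ≈ 139.3723529
V = pitch²·Σt = 0.56²·236933/1700 = 43.707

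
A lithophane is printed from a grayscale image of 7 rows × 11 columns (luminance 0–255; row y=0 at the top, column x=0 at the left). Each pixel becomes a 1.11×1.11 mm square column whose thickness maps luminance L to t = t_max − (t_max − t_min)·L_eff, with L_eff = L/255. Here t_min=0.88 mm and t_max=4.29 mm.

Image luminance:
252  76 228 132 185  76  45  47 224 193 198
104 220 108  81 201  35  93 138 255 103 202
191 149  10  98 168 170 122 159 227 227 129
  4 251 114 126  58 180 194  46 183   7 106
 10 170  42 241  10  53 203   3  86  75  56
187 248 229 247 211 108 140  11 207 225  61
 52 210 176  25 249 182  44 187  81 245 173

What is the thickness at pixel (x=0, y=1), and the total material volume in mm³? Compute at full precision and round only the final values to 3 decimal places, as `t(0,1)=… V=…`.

t(0,1)=2.899 V=232.977

span = t_max - t_min = 4.29 - 0.88 = 3.410
L(0,1) = 104, L_eff = 104/255 = 0.407843
t(0,1) = 4.29 - 3.410·0.407843 = 2.899
Σt over all 7·11 pixels = 4821773/25500 ≈ 189.0891373
V = pitch²·Σt = 1.11²·4821773/25500 = 232.977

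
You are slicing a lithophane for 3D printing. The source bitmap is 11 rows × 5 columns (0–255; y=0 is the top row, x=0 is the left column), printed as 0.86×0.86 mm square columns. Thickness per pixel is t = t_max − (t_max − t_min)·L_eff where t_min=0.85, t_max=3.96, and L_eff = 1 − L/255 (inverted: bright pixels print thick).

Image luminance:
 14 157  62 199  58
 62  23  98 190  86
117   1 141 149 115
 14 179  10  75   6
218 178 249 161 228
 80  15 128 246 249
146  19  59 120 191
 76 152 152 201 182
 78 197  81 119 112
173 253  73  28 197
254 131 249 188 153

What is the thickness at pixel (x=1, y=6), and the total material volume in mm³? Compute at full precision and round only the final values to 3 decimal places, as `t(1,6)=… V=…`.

span = t_max - t_min = 3.96 - 0.85 = 3.110
L(1,6) = 19, L_eff = 1 - 19/255 = 0.925490 (inverted)
t(1,6) = 3.96 - 3.110·0.925490 = 1.082
Σt over all 11·5 pixels = 1132579/8500 ≈ 133.2445882
V = pitch²·Σt = 0.86²·1132579/8500 = 98.548

t(1,6)=1.082 V=98.548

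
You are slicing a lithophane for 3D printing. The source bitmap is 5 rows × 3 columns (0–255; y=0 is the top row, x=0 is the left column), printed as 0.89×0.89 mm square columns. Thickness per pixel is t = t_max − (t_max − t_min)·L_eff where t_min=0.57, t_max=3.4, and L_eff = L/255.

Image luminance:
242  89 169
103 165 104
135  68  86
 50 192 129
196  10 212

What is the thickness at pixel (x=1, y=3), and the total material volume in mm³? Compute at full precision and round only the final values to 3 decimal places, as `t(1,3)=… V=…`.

span = t_max - t_min = 3.4 - 0.57 = 2.830
L(1,3) = 192, L_eff = 192/255 = 0.752941
t(1,3) = 3.4 - 2.830·0.752941 = 1.269
Σt over all 5·3 pixels = 4991/170 ≈ 29.3588235
V = pitch²·Σt = 0.89²·4991/170 = 23.255

t(1,3)=1.269 V=23.255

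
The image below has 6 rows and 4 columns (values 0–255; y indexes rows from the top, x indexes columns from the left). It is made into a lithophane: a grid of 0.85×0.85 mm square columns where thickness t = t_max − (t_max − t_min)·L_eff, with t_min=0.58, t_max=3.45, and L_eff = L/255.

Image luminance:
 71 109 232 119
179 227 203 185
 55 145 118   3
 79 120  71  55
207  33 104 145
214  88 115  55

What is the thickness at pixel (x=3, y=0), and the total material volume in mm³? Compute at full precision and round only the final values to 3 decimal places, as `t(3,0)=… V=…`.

t(3,0)=2.111 V=35.981

span = t_max - t_min = 3.45 - 0.58 = 2.870
L(3,0) = 119, L_eff = 119/255 = 0.466667
t(3,0) = 3.45 - 2.870·0.466667 = 2.111
Σt over all 6·4 pixels = 317479/6375 ≈ 49.8006275
V = pitch²·Σt = 0.85²·317479/6375 = 35.981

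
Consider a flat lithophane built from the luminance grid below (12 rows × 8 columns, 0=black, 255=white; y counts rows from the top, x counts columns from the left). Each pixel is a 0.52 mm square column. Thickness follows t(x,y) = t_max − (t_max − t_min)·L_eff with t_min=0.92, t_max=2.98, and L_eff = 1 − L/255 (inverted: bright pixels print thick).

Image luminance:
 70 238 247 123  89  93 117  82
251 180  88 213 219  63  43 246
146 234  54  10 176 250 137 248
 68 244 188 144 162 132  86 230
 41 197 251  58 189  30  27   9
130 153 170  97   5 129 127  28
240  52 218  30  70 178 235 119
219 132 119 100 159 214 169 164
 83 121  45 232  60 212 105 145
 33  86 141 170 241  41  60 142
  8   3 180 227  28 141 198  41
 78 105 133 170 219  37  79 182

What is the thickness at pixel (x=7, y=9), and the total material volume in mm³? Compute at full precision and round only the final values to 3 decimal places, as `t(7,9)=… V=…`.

t(7,9)=2.067 V=51.571

span = t_max - t_min = 2.98 - 0.92 = 2.060
L(7,9) = 142, L_eff = 1 - 142/255 = 0.443137 (inverted)
t(7,9) = 2.98 - 2.060·0.443137 = 2.067
Σt over all 12·8 pixels = 1215854/6375 ≈ 190.7221961
V = pitch²·Σt = 0.52²·1215854/6375 = 51.571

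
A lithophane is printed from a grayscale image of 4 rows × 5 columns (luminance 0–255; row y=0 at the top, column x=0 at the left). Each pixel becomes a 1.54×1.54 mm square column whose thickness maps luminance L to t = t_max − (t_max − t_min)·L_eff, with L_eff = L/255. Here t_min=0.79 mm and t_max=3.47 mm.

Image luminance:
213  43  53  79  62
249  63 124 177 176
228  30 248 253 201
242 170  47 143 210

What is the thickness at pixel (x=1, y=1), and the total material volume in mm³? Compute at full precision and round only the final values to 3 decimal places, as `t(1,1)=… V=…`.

t(1,1)=2.808 V=89.540

span = t_max - t_min = 3.47 - 0.79 = 2.680
L(1,1) = 63, L_eff = 63/255 = 0.247059
t(1,1) = 3.47 - 2.680·0.247059 = 2.808
Σt over all 4·5 pixels = 240688/6375 ≈ 37.7549804
V = pitch²·Σt = 1.54²·240688/6375 = 89.540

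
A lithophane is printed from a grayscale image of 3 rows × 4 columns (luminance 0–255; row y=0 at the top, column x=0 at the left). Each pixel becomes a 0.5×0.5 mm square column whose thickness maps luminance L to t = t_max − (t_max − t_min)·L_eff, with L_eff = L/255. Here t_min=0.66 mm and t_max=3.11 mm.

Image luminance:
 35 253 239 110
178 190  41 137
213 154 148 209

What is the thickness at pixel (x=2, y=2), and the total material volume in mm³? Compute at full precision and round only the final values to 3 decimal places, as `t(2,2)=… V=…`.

t(2,2)=1.688 V=4.749

span = t_max - t_min = 3.11 - 0.66 = 2.450
L(2,2) = 148, L_eff = 148/255 = 0.580392
t(2,2) = 3.11 - 2.450·0.580392 = 1.688
Σt over all 3·4 pixels = 96889/5100 ≈ 18.9978431
V = pitch²·Σt = 0.5²·96889/5100 = 4.749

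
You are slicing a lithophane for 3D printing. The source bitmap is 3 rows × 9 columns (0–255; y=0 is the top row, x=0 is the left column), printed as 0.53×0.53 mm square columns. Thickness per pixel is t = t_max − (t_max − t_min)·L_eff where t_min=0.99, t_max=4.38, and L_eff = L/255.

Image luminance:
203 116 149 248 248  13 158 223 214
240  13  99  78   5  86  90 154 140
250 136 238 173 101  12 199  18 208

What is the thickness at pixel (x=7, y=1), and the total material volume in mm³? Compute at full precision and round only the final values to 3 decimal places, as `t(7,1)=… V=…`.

t(7,1)=2.333 V=18.984

span = t_max - t_min = 4.38 - 0.99 = 3.390
L(7,1) = 154, L_eff = 154/255 = 0.603922
t(7,1) = 4.38 - 3.390·0.603922 = 2.333
Σt over all 3·9 pixels = 287227/4250 ≈ 67.5828235
V = pitch²·Σt = 0.53²·287227/4250 = 18.984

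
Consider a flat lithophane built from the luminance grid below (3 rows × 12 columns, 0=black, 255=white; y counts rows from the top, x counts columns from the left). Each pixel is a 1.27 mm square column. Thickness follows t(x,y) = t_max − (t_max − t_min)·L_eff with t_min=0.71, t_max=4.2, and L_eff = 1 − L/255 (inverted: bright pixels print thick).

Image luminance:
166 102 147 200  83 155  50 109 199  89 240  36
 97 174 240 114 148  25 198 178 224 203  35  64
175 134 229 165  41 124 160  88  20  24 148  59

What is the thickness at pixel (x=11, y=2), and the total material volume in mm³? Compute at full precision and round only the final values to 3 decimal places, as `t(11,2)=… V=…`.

span = t_max - t_min = 4.2 - 0.71 = 3.490
L(11,2) = 59, L_eff = 1 - 59/255 = 0.768627 (inverted)
t(11,2) = 4.2 - 3.490·0.768627 = 1.517
Σt over all 3·12 pixels = 2272187/25500 ≈ 89.1053725
V = pitch²·Σt = 1.27²·2272187/25500 = 143.718

t(11,2)=1.517 V=143.718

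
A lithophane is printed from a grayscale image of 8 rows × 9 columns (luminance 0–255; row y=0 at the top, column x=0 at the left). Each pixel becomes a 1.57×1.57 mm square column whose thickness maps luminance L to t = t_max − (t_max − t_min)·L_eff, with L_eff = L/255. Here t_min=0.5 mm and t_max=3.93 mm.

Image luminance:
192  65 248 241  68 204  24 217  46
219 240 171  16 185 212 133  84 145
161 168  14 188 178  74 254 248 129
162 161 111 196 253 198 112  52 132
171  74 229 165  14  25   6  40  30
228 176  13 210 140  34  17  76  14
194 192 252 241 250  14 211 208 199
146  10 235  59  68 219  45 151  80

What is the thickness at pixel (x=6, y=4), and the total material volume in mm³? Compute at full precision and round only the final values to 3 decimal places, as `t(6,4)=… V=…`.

span = t_max - t_min = 3.93 - 0.5 = 3.430
L(6,4) = 6, L_eff = 6/255 = 0.023529
t(6,4) = 3.93 - 3.430·0.023529 = 3.849
Σt over all 8·9 pixels = 3807089/25500 ≈ 149.2976078
V = pitch²·Σt = 1.57²·3807089/25500 = 368.004

t(6,4)=3.849 V=368.004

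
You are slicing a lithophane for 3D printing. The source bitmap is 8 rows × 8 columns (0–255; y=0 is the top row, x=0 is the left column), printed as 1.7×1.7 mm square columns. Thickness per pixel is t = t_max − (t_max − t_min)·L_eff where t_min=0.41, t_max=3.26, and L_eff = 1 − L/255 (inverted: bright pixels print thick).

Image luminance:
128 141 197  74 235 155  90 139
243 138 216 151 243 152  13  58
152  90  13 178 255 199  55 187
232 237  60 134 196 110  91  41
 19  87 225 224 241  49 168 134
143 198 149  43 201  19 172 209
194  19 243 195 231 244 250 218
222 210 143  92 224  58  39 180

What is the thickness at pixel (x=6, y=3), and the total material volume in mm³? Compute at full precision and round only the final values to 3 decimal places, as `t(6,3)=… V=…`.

span = t_max - t_min = 3.26 - 0.41 = 2.850
L(6,3) = 91, L_eff = 1 - 91/255 = 0.643137 (inverted)
t(6,3) = 3.26 - 2.850·0.643137 = 1.427
Σt over all 8·8 pixels = 113941/850 ≈ 134.0482353
V = pitch²·Σt = 1.7²·113941/850 = 387.399

t(6,3)=1.427 V=387.399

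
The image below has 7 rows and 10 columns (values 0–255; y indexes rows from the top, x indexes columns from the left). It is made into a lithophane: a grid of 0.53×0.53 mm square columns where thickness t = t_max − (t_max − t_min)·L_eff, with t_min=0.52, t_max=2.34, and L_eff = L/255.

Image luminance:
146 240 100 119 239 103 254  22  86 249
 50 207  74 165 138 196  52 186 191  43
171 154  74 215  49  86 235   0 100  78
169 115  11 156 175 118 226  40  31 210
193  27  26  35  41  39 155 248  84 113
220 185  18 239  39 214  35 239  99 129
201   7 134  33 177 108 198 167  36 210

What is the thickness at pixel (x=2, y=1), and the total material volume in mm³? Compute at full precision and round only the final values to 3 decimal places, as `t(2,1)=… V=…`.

span = t_max - t_min = 2.34 - 0.52 = 1.820
L(2,1) = 74, L_eff = 74/255 = 0.290196
t(2,1) = 2.34 - 1.820·0.290196 = 1.812
Σt over all 7·10 pixels = 212758/2125 ≈ 100.1214118
V = pitch²·Σt = 0.53²·212758/2125 = 28.124

t(2,1)=1.812 V=28.124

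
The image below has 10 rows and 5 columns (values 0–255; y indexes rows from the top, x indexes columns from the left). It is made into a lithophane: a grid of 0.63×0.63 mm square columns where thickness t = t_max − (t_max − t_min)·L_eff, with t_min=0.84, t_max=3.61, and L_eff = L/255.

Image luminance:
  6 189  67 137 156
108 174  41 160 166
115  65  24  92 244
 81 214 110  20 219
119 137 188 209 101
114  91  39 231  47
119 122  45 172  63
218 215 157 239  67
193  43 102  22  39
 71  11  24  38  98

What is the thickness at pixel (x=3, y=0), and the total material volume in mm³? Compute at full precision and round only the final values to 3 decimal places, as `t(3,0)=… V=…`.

span = t_max - t_min = 3.61 - 0.84 = 2.770
L(3,0) = 137, L_eff = 137/255 = 0.537255
t(3,0) = 3.61 - 2.770·0.537255 = 2.122
Σt over all 10·5 pixels = 754439/6375 ≈ 118.3433725
V = pitch²·Σt = 0.63²·754439/6375 = 46.970

t(3,0)=2.122 V=46.970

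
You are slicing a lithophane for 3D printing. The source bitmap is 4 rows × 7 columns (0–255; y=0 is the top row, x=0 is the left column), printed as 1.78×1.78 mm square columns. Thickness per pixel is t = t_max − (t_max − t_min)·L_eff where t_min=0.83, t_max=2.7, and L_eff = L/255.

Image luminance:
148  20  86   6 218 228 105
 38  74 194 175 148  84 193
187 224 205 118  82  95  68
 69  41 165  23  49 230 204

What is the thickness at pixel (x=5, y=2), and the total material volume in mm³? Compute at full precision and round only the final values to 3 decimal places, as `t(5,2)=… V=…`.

span = t_max - t_min = 2.7 - 0.83 = 1.870
L(5,2) = 95, L_eff = 95/255 = 0.372549
t(5,2) = 2.7 - 1.870·0.372549 = 2.003
Σt over all 4·7 pixels = 50.102
V = pitch²·Σt = 1.78²·50.102 = 158.743

t(5,2)=2.003 V=158.743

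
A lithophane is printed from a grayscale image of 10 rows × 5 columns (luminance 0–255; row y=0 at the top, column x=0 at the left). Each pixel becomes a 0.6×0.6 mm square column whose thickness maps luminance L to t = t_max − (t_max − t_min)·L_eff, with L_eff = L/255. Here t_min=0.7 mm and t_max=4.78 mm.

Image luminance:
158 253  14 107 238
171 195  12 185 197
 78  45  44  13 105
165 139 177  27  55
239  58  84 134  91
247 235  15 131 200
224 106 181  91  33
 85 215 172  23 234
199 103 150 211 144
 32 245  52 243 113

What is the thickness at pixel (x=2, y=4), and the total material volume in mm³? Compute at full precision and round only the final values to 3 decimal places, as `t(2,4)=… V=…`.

span = t_max - t_min = 4.78 - 0.7 = 4.080
L(2,4) = 84, L_eff = 84/255 = 0.329412
t(2,4) = 4.78 - 4.080·0.329412 = 3.436
Σt over all 10·5 pixels = 132.312
V = pitch²·Σt = 0.6²·132.312 = 47.632

t(2,4)=3.436 V=47.632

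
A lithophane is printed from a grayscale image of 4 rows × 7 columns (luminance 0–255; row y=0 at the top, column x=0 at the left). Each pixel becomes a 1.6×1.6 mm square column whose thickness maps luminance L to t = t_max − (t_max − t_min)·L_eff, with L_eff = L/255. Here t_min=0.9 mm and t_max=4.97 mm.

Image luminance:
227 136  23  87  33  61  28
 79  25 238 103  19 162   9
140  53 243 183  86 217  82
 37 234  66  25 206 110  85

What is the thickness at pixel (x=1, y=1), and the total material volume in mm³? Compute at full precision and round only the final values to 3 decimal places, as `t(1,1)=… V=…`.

span = t_max - t_min = 4.97 - 0.9 = 4.070
L(1,1) = 25, L_eff = 25/255 = 0.098039
t(1,1) = 4.97 - 4.070·0.098039 = 4.571
Σt over all 4·7 pixels = 776267/8500 ≈ 91.3255294
V = pitch²·Σt = 1.6²·776267/8500 = 233.793

t(1,1)=4.571 V=233.793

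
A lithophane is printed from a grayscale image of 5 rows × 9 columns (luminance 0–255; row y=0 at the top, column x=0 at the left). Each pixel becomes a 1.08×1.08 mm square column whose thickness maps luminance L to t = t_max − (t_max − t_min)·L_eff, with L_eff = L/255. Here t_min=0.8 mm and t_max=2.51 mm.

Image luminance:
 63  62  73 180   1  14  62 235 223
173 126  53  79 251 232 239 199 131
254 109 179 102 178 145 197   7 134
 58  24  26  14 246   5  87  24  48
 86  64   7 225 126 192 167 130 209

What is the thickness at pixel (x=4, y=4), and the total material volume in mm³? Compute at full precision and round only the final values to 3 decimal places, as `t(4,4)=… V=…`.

t(4,4)=1.665 V=89.202

span = t_max - t_min = 2.51 - 0.8 = 1.710
L(4,4) = 126, L_eff = 126/255 = 0.494118
t(4,4) = 2.51 - 1.710·0.494118 = 1.665
Σt over all 5·9 pixels = 162513/2125 ≈ 76.4767059
V = pitch²·Σt = 1.08²·162513/2125 = 89.202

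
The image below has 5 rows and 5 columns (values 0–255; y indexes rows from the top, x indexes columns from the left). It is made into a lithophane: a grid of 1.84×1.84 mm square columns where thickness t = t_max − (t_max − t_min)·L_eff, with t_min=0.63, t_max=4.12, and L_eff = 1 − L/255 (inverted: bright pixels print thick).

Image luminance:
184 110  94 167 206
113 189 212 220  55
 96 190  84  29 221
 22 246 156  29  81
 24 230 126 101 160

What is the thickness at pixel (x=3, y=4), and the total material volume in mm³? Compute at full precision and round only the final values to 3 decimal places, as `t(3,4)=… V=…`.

t(3,4)=2.012 V=208.318

span = t_max - t_min = 4.12 - 0.63 = 3.490
L(3,4) = 101, L_eff = 1 - 101/255 = 0.603922 (inverted)
t(3,4) = 4.12 - 3.490·0.603922 = 2.012
Σt over all 5·5 pixels = 52301/850 ≈ 61.5305882
V = pitch²·Σt = 1.84²·52301/850 = 208.318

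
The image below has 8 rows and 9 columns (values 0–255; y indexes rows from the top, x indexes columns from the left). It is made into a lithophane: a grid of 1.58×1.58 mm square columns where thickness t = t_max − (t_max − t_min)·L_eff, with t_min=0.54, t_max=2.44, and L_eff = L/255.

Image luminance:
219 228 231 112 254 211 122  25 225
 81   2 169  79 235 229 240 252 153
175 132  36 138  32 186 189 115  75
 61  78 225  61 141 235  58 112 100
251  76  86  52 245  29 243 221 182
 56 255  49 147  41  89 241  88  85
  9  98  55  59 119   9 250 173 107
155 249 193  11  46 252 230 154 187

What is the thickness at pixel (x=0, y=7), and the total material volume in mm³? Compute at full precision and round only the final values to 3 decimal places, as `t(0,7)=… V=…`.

span = t_max - t_min = 2.44 - 0.54 = 1.900
L(0,7) = 155, L_eff = 155/255 = 0.607843
t(0,7) = 2.44 - 1.900·0.607843 = 1.285
Σt over all 8·9 pixels = 42972/425 ≈ 101.1105882
V = pitch²·Σt = 1.58²·42972/425 = 252.412

t(0,7)=1.285 V=252.412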